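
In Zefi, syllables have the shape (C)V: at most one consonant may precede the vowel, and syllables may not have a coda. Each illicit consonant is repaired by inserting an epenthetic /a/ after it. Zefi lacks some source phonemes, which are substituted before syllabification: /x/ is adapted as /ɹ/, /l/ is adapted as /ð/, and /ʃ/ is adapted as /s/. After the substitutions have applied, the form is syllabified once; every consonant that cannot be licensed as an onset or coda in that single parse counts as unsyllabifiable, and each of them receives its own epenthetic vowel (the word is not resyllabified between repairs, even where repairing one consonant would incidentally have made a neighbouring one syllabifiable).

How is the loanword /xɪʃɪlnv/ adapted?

Substitution: /x/ → /ɹ/, /ʃ/ → /s/, /l/ → /ð/, giving /ɹɪsɪðnv/.
The consonants /ð/, /n/, /v/ cannot be parsed into a legal (C)V syllable (no codas are permitted; onsets are limited to one consonant).
Inserting the epenthetic vowel yields /ð/ → /ða/, /n/ → /na/, /v/ → /va/.

ɹɪsɪðanava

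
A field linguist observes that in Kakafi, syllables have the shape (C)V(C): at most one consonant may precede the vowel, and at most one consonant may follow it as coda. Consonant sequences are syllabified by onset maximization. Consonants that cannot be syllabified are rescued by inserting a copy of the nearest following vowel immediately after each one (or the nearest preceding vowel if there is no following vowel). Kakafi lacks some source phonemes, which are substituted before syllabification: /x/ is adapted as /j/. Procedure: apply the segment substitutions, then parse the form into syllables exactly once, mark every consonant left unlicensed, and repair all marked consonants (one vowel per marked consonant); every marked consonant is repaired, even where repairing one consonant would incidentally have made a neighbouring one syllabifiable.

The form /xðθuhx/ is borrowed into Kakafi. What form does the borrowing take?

juðuθuhju

Substitution: /x/ → /j/, giving /jðθuhj/.
The consonants /j/, /ð/, /j/ cannot be parsed into a legal (C)V(C) syllable (at most one coda consonant is licensed; onsets are limited to one consonant).
Epenthesis after each stranded consonant: /j/ → /ju/, /ð/ → /ðu/, /j/ → /ju/.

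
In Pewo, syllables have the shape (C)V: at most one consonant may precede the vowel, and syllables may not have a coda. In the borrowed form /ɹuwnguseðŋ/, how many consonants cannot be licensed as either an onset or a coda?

4

Syllabifying with onset maximization leaves /w/, /n/, /ð/, /ŋ/ stranded (no codas are permitted; onsets are limited to one consonant).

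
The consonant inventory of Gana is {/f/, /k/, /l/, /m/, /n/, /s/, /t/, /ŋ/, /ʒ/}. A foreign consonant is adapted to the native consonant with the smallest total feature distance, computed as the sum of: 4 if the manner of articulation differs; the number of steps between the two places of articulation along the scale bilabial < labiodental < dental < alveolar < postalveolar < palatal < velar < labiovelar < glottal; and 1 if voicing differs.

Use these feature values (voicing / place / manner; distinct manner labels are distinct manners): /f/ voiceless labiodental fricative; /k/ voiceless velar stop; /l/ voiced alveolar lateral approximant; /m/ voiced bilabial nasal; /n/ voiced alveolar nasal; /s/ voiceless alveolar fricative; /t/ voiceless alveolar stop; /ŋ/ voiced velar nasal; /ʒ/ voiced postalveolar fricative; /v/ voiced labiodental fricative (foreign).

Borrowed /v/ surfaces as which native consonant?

f

/f/ is closest: same manner (fricative), place distance 0 (labiodental→labiodental), voicing differs (+1); total 1. Next closest is /s/ at distance 3.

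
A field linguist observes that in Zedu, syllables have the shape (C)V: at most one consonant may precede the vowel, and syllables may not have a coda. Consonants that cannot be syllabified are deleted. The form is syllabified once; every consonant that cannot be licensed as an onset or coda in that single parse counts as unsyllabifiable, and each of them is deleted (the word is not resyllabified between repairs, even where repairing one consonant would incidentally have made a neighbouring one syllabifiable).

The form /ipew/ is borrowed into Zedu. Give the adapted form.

Under (C)V, the unsyllabifiable consonants are /w/ (no codas are permitted; onsets are limited to one consonant).
Deleting the stranded consonants removes /w/.

ipe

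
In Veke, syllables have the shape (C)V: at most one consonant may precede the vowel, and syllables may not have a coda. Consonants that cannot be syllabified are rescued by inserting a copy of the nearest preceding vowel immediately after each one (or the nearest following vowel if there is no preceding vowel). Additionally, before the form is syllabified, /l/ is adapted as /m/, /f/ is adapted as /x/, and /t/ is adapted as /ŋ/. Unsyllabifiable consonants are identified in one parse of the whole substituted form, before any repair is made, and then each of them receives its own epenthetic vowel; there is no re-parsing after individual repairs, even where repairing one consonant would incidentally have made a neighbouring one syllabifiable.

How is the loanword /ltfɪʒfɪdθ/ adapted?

Substitution: /l/ → /m/, /t/ → /ŋ/, /f/ → /x/, giving /mŋxɪʒxɪdθ/.
The consonants /m/, /ŋ/, /ʒ/, /d/, /θ/ cannot be parsed into a legal (C)V syllable (no codas are permitted; onsets are limited to one consonant).
Inserting the epenthetic vowel yields /m/ → /mɪ/, /ŋ/ → /ŋɪ/, /ʒ/ → /ʒɪ/, /d/ → /dɪ/, /θ/ → /θɪ/.

mɪŋɪxɪʒɪxɪdɪθɪ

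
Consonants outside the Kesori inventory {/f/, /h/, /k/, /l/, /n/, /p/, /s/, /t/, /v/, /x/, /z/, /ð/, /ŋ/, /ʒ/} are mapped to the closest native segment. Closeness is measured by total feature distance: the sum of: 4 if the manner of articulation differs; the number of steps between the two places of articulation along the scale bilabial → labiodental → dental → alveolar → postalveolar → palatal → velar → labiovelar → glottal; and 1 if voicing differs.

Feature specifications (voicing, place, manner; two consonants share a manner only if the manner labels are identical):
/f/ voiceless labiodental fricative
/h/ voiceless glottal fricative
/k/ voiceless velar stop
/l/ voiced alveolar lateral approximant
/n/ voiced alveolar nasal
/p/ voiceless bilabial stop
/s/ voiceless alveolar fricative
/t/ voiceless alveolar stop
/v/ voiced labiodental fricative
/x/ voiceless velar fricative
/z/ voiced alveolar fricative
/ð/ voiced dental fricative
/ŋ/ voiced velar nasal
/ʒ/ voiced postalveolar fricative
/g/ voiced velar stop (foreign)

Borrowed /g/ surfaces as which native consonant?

/k/ is closest: same manner (stop), place distance 0 (velar→velar), voicing differs (+1); total 1. Next closest is /t/ at distance 4.

k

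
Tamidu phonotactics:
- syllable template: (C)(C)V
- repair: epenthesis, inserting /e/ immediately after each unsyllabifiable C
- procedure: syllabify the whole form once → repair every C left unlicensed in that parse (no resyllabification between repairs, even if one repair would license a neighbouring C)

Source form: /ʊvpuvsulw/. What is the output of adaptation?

ʊvpuvsulewe

The consonants /l/, /w/ cannot be parsed into a legal (C)(C)V syllable (no codas are permitted; onsets may contain at most 2 consonants).
Each unlicensed consonant becomes the onset of a new syllable: /l/ → /le/, /w/ → /we/.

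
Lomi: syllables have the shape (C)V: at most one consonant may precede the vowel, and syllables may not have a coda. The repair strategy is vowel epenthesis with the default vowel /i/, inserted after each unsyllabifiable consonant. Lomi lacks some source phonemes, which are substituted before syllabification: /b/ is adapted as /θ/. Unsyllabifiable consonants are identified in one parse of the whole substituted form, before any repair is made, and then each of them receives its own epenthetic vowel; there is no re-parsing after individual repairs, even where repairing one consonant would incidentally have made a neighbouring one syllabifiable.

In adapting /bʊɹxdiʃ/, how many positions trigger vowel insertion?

3

After substitution the input is /θʊɹxdiʃ/.
The unsyllabifiable consonants are /ɹ/, /x/, /ʃ/; each receives one epenthetic vowel.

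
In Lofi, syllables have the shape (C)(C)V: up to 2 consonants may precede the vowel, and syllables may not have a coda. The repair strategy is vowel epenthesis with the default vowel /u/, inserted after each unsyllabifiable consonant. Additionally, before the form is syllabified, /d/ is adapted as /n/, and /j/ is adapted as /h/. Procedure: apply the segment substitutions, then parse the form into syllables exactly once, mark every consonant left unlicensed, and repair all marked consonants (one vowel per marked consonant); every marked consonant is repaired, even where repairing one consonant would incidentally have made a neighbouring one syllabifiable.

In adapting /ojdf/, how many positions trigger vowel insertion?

After substitution the input is /ohnf/.
The unsyllabifiable consonants are /h/, /n/, /f/; each receives one epenthetic vowel.

3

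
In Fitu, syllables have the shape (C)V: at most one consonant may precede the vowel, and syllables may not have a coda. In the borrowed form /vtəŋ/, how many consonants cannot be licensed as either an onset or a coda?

Syllabifying with onset maximization leaves /v/, /ŋ/ stranded (no codas are permitted; onsets are limited to one consonant).

2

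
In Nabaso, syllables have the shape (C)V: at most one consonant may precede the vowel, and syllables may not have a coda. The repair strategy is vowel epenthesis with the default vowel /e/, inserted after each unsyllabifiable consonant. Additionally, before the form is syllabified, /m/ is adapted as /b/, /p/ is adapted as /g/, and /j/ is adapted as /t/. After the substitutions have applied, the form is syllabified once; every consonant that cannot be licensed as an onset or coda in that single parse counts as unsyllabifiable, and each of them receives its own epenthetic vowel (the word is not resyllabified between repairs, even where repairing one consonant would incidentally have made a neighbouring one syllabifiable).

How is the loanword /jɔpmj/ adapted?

Substitution: /j/ → /t/, /p/ → /g/, /m/ → /b/, giving /tɔgbt/.
Syllabifying with onset maximization leaves /g/, /b/, /t/ stranded (no codas are permitted; onsets are limited to one consonant).
Each unlicensed consonant becomes the onset of a new syllable: /g/ → /ge/, /b/ → /be/, /t/ → /te/.

tɔgebete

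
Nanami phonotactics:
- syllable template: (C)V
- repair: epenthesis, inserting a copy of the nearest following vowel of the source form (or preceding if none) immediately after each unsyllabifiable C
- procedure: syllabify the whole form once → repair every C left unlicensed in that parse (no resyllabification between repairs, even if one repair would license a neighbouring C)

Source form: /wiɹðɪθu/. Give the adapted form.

Syllabifying with onset maximization leaves /ɹ/ stranded (no codas are permitted; onsets are limited to one consonant).
Epenthesis after each stranded consonant: /ɹ/ → /ɹɪ/.

wiɹɪðɪθu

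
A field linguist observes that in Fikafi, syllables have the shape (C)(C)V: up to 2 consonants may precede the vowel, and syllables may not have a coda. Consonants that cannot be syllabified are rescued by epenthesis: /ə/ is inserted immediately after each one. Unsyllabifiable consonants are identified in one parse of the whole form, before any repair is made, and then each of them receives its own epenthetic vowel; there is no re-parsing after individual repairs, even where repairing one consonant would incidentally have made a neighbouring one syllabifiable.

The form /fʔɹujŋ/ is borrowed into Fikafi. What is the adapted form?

Syllabifying with onset maximization leaves /f/, /j/, /ŋ/ stranded (no codas are permitted; onsets may contain at most 2 consonants).
Epenthesis after each stranded consonant: /f/ → /fə/, /j/ → /jə/, /ŋ/ → /ŋə/.

fəʔɹujəŋə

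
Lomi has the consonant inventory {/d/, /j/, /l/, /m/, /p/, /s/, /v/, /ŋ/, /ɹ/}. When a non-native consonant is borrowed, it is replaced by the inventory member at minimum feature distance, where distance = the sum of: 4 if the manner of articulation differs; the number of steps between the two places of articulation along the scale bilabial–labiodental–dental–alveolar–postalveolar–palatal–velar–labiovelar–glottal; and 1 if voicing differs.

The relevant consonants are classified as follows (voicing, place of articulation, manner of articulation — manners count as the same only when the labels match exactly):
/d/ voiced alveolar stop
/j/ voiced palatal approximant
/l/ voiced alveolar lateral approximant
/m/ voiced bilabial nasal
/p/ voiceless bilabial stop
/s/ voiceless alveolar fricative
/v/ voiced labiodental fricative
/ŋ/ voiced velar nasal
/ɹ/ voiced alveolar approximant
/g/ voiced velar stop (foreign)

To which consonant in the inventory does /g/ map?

d

/d/ is closest: same manner (stop), place distance 3 (velar→alveolar), same voicing; total 3. Next closest is /ŋ/ at distance 4.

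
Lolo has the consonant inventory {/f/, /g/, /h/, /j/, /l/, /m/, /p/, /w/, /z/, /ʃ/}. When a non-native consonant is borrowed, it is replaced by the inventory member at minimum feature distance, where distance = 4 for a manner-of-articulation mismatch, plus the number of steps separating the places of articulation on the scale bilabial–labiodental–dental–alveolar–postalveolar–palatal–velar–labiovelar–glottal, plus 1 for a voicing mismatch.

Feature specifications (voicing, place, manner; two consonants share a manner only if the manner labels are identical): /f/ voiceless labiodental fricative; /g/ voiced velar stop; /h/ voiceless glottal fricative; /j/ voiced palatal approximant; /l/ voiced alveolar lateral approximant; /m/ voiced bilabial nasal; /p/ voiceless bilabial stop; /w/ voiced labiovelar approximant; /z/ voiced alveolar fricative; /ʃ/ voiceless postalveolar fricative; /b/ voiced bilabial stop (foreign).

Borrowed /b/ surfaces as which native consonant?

p

/p/ is closest: same manner (stop), place distance 0 (bilabial→bilabial), voicing differs (+1); total 1. Next closest is /m/ at distance 4.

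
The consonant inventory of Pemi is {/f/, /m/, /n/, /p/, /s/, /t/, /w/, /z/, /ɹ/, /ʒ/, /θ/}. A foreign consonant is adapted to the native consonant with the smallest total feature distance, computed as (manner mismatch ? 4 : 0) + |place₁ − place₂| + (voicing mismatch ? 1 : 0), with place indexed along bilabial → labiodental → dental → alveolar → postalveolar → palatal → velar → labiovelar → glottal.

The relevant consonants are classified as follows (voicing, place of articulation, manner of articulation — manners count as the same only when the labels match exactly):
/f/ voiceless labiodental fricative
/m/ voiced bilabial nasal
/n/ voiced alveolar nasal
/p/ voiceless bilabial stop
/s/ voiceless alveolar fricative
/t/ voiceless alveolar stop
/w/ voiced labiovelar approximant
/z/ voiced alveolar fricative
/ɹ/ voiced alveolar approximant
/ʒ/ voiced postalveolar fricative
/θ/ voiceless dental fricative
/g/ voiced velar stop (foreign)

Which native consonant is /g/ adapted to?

/t/ is closest: same manner (stop), place distance 3 (velar→alveolar), voicing differs (+1); total 4. Next closest is /w/ at distance 5.

t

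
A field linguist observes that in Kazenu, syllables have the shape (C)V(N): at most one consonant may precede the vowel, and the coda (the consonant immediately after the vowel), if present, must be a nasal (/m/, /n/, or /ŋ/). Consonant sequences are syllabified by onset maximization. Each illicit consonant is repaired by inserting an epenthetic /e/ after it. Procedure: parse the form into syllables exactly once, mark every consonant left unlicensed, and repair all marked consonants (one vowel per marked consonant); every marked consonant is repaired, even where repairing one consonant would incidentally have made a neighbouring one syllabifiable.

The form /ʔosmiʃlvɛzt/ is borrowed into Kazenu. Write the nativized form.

ʔosemiʃelevɛzete

The consonants /s/, /ʃ/, /l/, /z/, /t/ cannot be parsed into a legal (C)V(N) syllable (only a nasal (/m/, /n/, or /ŋ/) is licensed in coda position; onsets are limited to one consonant).
Each unlicensed consonant becomes the onset of a new syllable: /s/ → /se/, /ʃ/ → /ʃe/, /l/ → /le/, /z/ → /ze/, /t/ → /te/.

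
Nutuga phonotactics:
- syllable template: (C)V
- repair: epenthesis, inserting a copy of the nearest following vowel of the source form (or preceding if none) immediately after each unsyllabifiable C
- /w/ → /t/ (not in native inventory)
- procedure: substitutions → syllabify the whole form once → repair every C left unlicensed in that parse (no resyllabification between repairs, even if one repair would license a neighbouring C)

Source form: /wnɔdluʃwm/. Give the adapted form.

Substitution: /w/ → /t/, giving /tnɔdluʃtm/.
The consonants /t/, /d/, /ʃ/, /t/, /m/ cannot be parsed into a legal (C)V syllable (no codas are permitted; onsets are limited to one consonant).
Inserting the epenthetic vowel yields /t/ → /tɔ/, /d/ → /du/, /ʃ/ → /ʃu/, /t/ → /tu/, /m/ → /mu/.

tɔnɔduluʃutumu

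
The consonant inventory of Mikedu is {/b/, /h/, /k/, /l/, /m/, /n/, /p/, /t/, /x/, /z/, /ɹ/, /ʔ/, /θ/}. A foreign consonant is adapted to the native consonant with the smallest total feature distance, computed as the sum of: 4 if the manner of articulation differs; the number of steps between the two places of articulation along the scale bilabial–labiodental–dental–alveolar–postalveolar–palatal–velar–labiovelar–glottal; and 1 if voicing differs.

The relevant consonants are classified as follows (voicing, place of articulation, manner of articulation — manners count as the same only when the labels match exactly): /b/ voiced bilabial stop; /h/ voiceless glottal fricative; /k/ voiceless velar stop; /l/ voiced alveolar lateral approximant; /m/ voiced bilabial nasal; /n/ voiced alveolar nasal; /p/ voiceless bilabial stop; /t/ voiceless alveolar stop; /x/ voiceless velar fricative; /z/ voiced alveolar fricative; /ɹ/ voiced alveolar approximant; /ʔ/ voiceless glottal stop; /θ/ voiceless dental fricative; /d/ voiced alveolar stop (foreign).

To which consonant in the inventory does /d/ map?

t

/t/ is closest: same manner (stop), place distance 0 (alveolar→alveolar), voicing differs (+1); total 1. Next closest is /b/ at distance 3.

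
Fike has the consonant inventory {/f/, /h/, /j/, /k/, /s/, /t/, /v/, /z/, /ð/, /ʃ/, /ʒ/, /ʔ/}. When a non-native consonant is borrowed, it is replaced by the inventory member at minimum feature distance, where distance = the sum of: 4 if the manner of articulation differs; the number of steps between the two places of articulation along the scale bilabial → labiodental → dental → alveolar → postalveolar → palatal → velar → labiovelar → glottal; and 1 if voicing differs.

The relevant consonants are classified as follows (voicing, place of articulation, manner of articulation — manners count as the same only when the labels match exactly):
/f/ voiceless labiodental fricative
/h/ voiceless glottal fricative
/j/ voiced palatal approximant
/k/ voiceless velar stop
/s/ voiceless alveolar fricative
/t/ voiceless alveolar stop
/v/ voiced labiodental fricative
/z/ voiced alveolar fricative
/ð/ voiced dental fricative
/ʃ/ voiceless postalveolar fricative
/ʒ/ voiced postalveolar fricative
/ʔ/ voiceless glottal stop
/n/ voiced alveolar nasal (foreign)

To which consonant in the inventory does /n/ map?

/z/ is closest: manner differs (nasal→fricative, +4), place distance 0 (alveolar→alveolar), same voicing; total 4. Next closest is /s/ at distance 5.

z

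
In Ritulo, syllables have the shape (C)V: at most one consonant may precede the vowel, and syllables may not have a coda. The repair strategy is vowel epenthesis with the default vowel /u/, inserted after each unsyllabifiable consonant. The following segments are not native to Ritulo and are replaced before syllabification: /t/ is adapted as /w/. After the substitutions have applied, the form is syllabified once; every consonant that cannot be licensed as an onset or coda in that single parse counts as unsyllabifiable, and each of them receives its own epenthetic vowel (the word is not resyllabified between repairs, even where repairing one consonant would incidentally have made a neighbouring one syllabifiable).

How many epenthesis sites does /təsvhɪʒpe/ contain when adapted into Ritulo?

After substitution the input is /wəsvhɪʒpe/.
The unsyllabifiable consonants are /s/, /v/, /ʒ/; each receives one epenthetic vowel.

3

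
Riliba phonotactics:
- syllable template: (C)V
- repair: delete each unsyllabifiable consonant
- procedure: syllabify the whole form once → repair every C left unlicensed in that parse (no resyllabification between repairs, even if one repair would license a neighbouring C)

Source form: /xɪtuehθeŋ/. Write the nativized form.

Syllabifying with onset maximization leaves /h/, /ŋ/ stranded (no codas are permitted; onsets are limited to one consonant).
Each unlicensed consonant is deleted: /h/, /ŋ/.

xɪtueθe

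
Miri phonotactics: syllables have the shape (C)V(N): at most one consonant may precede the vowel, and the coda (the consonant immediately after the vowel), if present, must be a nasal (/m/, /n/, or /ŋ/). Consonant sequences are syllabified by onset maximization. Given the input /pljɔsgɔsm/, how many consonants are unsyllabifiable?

5

Under (C)V(N), the unsyllabifiable consonants are /p/, /l/, /s/, /s/, /m/ (only a nasal (/m/, /n/, or /ŋ/) is licensed in coda position; onsets are limited to one consonant).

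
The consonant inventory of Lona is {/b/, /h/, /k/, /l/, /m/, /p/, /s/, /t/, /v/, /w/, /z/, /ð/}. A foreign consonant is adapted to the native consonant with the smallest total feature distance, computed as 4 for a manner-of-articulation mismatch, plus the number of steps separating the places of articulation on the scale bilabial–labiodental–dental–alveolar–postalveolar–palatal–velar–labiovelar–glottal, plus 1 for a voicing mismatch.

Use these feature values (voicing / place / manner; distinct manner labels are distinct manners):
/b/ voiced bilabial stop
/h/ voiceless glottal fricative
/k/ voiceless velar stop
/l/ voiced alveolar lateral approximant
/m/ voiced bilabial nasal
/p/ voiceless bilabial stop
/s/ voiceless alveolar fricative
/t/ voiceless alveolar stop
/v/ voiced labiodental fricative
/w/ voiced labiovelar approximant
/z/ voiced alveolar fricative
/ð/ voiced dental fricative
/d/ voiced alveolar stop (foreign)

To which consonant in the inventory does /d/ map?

t

/t/ is closest: same manner (stop), place distance 0 (alveolar→alveolar), voicing differs (+1); total 1. Next closest is /b/ at distance 3.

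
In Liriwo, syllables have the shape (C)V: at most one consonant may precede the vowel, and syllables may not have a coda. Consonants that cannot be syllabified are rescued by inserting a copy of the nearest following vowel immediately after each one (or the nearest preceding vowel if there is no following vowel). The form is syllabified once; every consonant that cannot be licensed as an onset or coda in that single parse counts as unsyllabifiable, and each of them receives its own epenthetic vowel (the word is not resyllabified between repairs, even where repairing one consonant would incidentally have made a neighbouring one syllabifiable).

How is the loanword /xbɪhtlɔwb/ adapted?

xɪbɪhɔtɔlɔwɔbɔ

Under (C)V, the unsyllabifiable consonants are /x/, /h/, /t/, /w/, /b/ (no codas are permitted; onsets are limited to one consonant).
Inserting the epenthetic vowel yields /x/ → /xɪ/, /h/ → /hɔ/, /t/ → /tɔ/, /w/ → /wɔ/, /b/ → /bɔ/.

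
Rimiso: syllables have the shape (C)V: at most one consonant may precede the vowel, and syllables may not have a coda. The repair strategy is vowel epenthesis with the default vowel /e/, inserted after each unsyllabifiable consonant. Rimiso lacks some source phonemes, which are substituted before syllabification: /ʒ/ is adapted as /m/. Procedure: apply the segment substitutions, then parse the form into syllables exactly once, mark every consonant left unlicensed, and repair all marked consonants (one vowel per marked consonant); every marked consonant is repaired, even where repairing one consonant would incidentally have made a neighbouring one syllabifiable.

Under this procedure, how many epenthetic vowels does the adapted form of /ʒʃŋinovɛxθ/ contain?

4

After substitution the input is /mʃŋinovɛxθ/.
The unsyllabifiable consonants are /m/, /ʃ/, /x/, /θ/; each receives one epenthetic vowel.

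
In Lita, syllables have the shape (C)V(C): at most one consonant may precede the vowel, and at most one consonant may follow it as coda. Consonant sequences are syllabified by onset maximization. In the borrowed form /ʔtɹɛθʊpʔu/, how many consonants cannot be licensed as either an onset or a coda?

2

Under (C)V(C), the unsyllabifiable consonants are /ʔ/, /t/ (at most one coda consonant is licensed; onsets are limited to one consonant).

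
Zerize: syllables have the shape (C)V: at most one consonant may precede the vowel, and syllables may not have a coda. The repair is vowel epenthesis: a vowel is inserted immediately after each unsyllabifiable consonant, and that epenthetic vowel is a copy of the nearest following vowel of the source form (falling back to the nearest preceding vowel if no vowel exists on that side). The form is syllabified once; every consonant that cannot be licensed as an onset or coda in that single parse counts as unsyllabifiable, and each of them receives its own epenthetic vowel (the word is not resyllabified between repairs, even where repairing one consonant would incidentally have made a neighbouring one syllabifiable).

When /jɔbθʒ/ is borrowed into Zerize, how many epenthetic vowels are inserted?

3

The unsyllabifiable consonants are /b/, /θ/, /ʒ/; each receives one epenthetic vowel.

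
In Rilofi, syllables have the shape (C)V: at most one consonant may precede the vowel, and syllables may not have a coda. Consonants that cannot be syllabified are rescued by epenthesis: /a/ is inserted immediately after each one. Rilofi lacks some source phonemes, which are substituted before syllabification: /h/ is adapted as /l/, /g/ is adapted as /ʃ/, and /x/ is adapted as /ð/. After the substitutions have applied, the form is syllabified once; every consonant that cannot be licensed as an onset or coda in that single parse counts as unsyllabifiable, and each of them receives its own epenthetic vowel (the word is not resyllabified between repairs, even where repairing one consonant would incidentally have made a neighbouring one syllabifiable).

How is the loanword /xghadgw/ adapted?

Substitution: /x/ → /ð/, /g/ → /ʃ/, /h/ → /l/, giving /ðʃladʃw/.
Syllabifying with onset maximization leaves /ð/, /ʃ/, /d/, /ʃ/, /w/ stranded (no codas are permitted; onsets are limited to one consonant).
Each unlicensed consonant becomes the onset of a new syllable: /ð/ → /ða/, /ʃ/ → /ʃa/, /d/ → /da/, /ʃ/ → /ʃa/, /w/ → /wa/.

ðaʃaladaʃawa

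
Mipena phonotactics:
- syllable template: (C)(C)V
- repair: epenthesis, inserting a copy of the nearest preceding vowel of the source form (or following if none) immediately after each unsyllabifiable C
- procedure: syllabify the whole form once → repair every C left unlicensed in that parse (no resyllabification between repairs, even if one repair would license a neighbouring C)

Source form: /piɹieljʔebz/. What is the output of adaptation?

piɹielejʔebeze

The consonants /l/, /b/, /z/ cannot be parsed into a legal (C)(C)V syllable (no codas are permitted; onsets may contain at most 2 consonants).
Epenthesis after each stranded consonant: /l/ → /le/, /b/ → /be/, /z/ → /ze/.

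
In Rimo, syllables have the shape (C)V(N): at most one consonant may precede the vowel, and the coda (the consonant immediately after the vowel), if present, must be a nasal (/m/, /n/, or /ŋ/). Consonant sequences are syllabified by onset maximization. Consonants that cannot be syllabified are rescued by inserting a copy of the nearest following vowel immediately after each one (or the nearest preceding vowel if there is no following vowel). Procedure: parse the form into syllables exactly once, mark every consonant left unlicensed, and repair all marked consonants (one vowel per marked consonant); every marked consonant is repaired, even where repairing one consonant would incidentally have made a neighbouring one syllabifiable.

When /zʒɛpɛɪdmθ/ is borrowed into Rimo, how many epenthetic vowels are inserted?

4

The unsyllabifiable consonants are /z/, /d/, /m/, /θ/; each receives one epenthetic vowel.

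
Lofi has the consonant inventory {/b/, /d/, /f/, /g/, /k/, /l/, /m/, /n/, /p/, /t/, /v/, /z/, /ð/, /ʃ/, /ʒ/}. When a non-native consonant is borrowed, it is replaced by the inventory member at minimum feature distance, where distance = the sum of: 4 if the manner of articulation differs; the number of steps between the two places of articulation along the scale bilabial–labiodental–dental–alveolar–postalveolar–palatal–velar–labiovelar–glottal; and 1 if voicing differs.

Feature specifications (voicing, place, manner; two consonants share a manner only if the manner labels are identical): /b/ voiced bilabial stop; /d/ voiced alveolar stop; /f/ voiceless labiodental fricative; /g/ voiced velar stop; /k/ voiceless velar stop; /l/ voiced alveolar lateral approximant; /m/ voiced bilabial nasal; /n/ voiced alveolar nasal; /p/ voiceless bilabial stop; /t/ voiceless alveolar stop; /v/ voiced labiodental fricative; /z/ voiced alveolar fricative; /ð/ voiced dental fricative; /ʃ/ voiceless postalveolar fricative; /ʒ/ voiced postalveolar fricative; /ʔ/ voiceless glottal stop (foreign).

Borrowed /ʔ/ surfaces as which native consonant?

/k/ is closest: same manner (stop), place distance 2 (glottal→velar), same voicing; total 2. Next closest is /g/ at distance 3.

k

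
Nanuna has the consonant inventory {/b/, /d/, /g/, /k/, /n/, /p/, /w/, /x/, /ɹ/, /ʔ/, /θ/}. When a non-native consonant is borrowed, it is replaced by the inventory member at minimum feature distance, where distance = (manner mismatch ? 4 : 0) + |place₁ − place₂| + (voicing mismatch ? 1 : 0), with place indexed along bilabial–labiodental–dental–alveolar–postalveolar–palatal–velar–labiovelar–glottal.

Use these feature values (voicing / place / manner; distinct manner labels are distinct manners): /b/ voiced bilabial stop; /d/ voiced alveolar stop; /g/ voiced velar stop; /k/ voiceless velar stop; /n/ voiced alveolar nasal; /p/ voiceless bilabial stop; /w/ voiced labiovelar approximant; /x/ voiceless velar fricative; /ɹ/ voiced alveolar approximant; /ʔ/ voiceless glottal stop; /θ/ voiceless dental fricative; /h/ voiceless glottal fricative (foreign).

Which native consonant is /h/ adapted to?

x

/x/ is closest: same manner (fricative), place distance 2 (glottal→velar), same voicing; total 2. Next closest is /ʔ/ at distance 4.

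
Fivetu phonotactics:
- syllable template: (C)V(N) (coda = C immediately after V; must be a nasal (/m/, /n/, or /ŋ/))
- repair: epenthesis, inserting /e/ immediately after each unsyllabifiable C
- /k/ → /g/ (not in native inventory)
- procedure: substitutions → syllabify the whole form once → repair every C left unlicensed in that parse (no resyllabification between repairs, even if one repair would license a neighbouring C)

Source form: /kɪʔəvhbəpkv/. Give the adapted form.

gɪʔəvehebəpegeve

Substitution: /k/ → /g/, giving /gɪʔəvhbəpgv/.
Syllabifying with onset maximization leaves /v/, /h/, /p/, /g/, /v/ stranded (only a nasal (/m/, /n/, or /ŋ/) is licensed in coda position; onsets are limited to one consonant).
Epenthesis after each stranded consonant: /v/ → /ve/, /h/ → /he/, /p/ → /pe/, /g/ → /ge/, /v/ → /ve/.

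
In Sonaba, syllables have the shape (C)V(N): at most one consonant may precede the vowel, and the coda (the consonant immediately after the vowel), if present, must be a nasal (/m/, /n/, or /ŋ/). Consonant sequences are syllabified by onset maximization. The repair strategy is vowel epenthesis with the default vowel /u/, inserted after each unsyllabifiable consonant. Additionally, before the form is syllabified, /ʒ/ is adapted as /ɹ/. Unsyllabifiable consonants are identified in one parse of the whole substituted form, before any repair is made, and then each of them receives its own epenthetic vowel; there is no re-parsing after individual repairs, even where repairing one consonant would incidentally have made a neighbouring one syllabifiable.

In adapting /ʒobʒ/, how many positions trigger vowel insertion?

After substitution the input is /ɹobɹ/.
The unsyllabifiable consonants are /b/, /ɹ/; each receives one epenthetic vowel.

2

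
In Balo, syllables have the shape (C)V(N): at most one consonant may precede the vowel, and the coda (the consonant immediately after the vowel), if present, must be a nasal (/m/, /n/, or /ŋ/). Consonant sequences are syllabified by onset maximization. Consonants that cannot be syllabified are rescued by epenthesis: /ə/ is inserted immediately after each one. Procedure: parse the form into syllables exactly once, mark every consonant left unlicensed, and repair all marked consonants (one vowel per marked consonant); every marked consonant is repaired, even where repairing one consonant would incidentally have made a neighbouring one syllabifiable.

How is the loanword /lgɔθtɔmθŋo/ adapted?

The consonants /l/, /θ/, /θ/ cannot be parsed into a legal (C)V(N) syllable (only a nasal (/m/, /n/, or /ŋ/) is licensed in coda position; onsets are limited to one consonant).
Epenthesis after each stranded consonant: /l/ → /lə/, /θ/ → /θə/, /θ/ → /θə/.

ləgɔθətɔmθəŋo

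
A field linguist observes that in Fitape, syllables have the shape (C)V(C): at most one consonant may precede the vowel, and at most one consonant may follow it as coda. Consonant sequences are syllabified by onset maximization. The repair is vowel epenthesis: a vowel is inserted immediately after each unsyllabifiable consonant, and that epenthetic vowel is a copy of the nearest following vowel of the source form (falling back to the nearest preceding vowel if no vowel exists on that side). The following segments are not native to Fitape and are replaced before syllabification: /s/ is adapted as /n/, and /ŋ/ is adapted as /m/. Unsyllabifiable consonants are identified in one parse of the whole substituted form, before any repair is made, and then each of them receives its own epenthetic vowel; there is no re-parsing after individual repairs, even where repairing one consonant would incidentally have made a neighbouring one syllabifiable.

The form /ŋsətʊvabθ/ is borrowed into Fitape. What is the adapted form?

mənətʊvabθa

Substitution: /ŋ/ → /m/, /s/ → /n/, giving /mnətʊvabθ/.
Syllabifying with onset maximization leaves /m/, /θ/ stranded (at most one coda consonant is licensed; onsets are limited to one consonant).
Inserting the epenthetic vowel yields /m/ → /mə/, /θ/ → /θa/.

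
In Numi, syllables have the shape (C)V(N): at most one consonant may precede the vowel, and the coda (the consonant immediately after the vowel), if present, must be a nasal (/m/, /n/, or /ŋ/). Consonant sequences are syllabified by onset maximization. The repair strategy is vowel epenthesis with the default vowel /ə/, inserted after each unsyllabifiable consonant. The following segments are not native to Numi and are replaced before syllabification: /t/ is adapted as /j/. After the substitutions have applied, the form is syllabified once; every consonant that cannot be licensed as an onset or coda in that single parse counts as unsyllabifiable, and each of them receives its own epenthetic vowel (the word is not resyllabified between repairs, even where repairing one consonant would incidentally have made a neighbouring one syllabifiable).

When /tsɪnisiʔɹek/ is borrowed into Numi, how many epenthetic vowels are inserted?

After substitution the input is /jsɪnisiʔɹek/.
The unsyllabifiable consonants are /j/, /ʔ/, /k/; each receives one epenthetic vowel.

3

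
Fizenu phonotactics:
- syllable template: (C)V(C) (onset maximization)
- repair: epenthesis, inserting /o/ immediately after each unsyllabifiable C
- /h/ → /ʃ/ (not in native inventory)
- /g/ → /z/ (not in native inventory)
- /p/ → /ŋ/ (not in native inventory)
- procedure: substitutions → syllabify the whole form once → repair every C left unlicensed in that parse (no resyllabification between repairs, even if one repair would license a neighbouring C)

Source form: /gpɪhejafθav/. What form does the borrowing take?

zoŋɪʃejafθav

Substitution: /g/ → /z/, /p/ → /ŋ/, /h/ → /ʃ/, giving /zŋɪʃejafθav/.
The consonants /z/ cannot be parsed into a legal (C)V(C) syllable (at most one coda consonant is licensed; onsets are limited to one consonant).
Inserting the epenthetic vowel yields /z/ → /zo/.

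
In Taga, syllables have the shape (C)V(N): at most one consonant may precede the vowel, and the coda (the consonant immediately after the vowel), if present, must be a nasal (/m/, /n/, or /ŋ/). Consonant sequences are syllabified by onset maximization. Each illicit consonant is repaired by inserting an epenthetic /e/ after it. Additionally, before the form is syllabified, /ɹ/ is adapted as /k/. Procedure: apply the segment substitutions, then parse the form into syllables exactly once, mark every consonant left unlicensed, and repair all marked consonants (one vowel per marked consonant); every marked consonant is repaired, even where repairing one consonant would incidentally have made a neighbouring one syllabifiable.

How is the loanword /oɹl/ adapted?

okele

Substitution: /ɹ/ → /k/, giving /okl/.
The consonants /k/, /l/ cannot be parsed into a legal (C)V(N) syllable (only a nasal (/m/, /n/, or /ŋ/) is licensed in coda position; onsets are limited to one consonant).
Each unlicensed consonant becomes the onset of a new syllable: /k/ → /ke/, /l/ → /le/.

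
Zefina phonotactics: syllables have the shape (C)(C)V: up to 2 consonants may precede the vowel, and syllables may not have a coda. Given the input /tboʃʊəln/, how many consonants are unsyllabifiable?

2

Syllabifying with onset maximization leaves /l/, /n/ stranded (no codas are permitted; onsets may contain at most 2 consonants).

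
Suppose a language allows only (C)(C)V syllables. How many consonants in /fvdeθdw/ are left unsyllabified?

4

The consonants /f/, /θ/, /d/, /w/ cannot be parsed into a legal (C)(C)V syllable (no codas are permitted; onsets may contain at most 2 consonants).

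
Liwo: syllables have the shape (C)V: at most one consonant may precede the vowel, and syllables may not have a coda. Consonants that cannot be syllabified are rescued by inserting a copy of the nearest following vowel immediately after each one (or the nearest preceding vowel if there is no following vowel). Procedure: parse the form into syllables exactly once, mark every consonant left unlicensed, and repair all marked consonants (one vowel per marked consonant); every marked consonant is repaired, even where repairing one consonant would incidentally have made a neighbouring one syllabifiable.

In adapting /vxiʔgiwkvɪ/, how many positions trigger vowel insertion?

4

The unsyllabifiable consonants are /v/, /ʔ/, /w/, /k/; each receives one epenthetic vowel.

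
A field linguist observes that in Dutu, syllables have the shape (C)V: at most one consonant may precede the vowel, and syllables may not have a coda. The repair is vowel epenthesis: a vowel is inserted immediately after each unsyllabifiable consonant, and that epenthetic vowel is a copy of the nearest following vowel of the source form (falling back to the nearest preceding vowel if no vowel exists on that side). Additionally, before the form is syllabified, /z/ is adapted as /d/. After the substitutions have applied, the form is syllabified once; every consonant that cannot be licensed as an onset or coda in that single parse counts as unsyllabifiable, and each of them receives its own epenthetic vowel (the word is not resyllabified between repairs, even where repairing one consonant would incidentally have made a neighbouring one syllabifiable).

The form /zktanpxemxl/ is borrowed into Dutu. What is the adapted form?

dakatanepexemexele

Substitution: /z/ → /d/, giving /dktanpxemxl/.
Syllabifying with onset maximization leaves /d/, /k/, /n/, /p/, /m/, /x/, /l/ stranded (no codas are permitted; onsets are limited to one consonant).
Epenthesis after each stranded consonant: /d/ → /da/, /k/ → /ka/, /n/ → /ne/, /p/ → /pe/, /m/ → /me/, /x/ → /xe/, /l/ → /le/.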